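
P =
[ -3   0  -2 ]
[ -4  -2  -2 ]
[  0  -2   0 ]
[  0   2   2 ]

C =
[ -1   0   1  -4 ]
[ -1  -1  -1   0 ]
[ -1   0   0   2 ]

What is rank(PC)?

3

First compute PC:
[[  5,   0,  -3,   8],
 [  8,   2,  -2,  12],
 [  2,   2,   2,   0],
 [ -4,  -2,  -2,   4]]
Now row reduce the product.
R2 ← R2 − (8/5)·R1: [0, 2, 14/5, -4/5]
R3 ← R3 − (2/5)·R1: [0, 2, 16/5, -16/5]
R4 ← R4 + (4/5)·R1: [0, -2, -22/5, 52/5]
R3 ← R3 − R2: [0, 0, 2/5, -12/5]
R4 ← R4 + R2: [0, 0, -8/5, 48/5]
R4 ← R4 + (4)·R3: [0, 0, 0, 0]
3 nonzero rows, so rank(PC) = 3.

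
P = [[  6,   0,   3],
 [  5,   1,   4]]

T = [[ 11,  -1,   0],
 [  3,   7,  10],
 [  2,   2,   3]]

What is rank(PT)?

First compute PT:
[[ 72,   0,   9],
 [ 66,  10,  22]]
Now row reduce the product.
R2 ← R2 − (11/12)·R1: [0, 10, 55/4]
2 nonzero rows, so rank(PT) = 2.

2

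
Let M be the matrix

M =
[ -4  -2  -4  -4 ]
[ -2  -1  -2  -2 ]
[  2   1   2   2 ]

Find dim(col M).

1

Row reduce to echelon form.
R2 ← R2 − (1/2)·R1: [0, 0, 0, 0]
R3 ← R3 + (1/2)·R1: [0, 0, 0, 0]
Echelon form has 1 nonzero row, so rank(M) = 1.
The column space has dimension equal to the rank: 1.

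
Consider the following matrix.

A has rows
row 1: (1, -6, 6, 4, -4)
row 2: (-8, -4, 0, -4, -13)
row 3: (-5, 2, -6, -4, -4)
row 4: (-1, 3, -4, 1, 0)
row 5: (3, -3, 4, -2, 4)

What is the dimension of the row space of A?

Row reduce to echelon form.
R2 ← R2 + (8)·R1: [0, -52, 48, 28, -45]
R3 ← R3 + (5)·R1: [0, -28, 24, 16, -24]
R4 ← R4 + R1: [0, -3, 2, 5, -4]
R5 ← R5 − (3)·R1: [0, 15, -14, -14, 16]
R3 ← R3 − (7/13)·R2: [0, 0, -24/13, 12/13, 3/13]
R4 ← R4 − (3/52)·R2: [0, 0, -10/13, 44/13, -73/52]
R5 ← R5 + (15/52)·R2: [0, 0, -2/13, -77/13, 157/52]
R4 ← R4 − (5/12)·R3: [0, 0, 0, 3, -3/2]
R5 ← R5 − (1/12)·R3: [0, 0, 0, -6, 3]
R5 ← R5 + (2)·R4: [0, 0, 0, 0, 0]
Echelon form has 4 nonzero rows, so rank(A) = 4.
The row space has dimension equal to the rank: 4.

4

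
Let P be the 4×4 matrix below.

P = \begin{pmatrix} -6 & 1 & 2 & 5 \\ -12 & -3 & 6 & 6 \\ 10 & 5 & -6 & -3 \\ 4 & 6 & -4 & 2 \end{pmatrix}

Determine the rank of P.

Row reduce to echelon form.
R2 ← R2 − (2)·R1: [0, -5, 2, -4]
R3 ← R3 + (5/3)·R1: [0, 20/3, -8/3, 16/3]
R4 ← R4 + (2/3)·R1: [0, 20/3, -8/3, 16/3]
R3 ← R3 + (4/3)·R2: [0, 0, 0, 0]
R4 ← R4 + (4/3)·R2: [0, 0, 0, 0]
Echelon form has 2 nonzero rows, so rank(P) = 2.

2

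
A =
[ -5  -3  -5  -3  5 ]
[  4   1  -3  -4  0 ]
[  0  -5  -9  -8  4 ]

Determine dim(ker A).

2

Row reduce to echelon form.
R2 ← R2 + (4/5)·R1: [0, -7/5, -7, -32/5, 4]
R3 ← R3 − (25/7)·R2: [0, 0, 16, 104/7, -72/7]
3 nonzero rows, so rank(A) = 3.
A has 5 columns; by rank–nullity, nullity = 5 − 3 = 2.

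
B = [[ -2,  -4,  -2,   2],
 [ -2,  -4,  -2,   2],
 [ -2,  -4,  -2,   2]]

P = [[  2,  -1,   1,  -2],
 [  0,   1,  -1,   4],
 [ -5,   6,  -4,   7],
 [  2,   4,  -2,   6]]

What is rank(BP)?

1

First compute BP:
[[ 10,  -6,   6, -14],
 [ 10,  -6,   6, -14],
 [ 10,  -6,   6, -14]]
Now row reduce the product.
R2 ← R2 − R1: [0, 0, 0, 0]
R3 ← R3 − R1: [0, 0, 0, 0]
1 nonzero row, so rank(BP) = 1.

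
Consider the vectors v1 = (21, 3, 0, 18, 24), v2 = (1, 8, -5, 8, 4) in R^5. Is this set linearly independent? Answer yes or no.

yes

Form the matrix with these vectors as rows and row reduce.
R2 ← R2 − (1/21)·R1: [0, 55/7, -5, 50/7, 20/7]
2 nonzero rows, so the 2 vectors span a space of dimension 2.
Since 2 = 2, the vectors are linearly independent.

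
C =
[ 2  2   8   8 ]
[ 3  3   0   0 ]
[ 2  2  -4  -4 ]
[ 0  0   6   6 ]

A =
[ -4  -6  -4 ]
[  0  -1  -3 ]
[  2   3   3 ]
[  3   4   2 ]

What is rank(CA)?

2

First compute CA:
[[ 32,  42,  26],
 [-12, -21, -21],
 [-28, -42, -34],
 [ 30,  42,  30]]
Now row reduce the product.
R2 ← R2 + (3/8)·R1: [0, -21/4, -45/4]
R3 ← R3 + (7/8)·R1: [0, -21/4, -45/4]
R4 ← R4 − (15/16)·R1: [0, 21/8, 45/8]
R3 ← R3 − R2: [0, 0, 0]
R4 ← R4 + (1/2)·R2: [0, 0, 0]
2 nonzero rows, so rank(CA) = 2.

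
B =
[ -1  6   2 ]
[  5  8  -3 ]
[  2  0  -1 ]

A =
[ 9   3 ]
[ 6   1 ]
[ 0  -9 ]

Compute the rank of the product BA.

2

First compute BA:
[[ 27, -15],
 [ 93,  50],
 [ 18,  15]]
Now row reduce the product.
R2 ← R2 − (31/9)·R1: [0, 305/3]
R3 ← R3 − (2/3)·R1: [0, 25]
R3 ← R3 − (15/61)·R2: [0, 0]
2 nonzero rows, so rank(BA) = 2.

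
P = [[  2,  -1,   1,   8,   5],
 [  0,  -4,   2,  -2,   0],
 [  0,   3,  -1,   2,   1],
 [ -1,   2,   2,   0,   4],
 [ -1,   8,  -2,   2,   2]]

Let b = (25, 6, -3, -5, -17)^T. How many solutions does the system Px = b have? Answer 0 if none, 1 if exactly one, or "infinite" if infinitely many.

Row reduce the augmented matrix [P | b].
R4 ← R4 + (1/2)·R1: [0, 3/2, 5/2, 4, 13/2, 15/2]
R5 ← R5 + (1/2)·R1: [0, 15/2, -3/2, 6, 9/2, -9/2]
R3 ← R3 + (3/4)·R2: [0, 0, 1/2, 1/2, 1, 3/2]
R4 ← R4 + (3/8)·R2: [0, 0, 13/4, 13/4, 13/2, 39/4]
R5 ← R5 + (15/8)·R2: [0, 0, 9/4, 9/4, 9/2, 27/4]
R4 ← R4 − (13/2)·R3: [0, 0, 0, 0, 0, 0]
R5 ← R5 − (9/2)·R3: [0, 0, 0, 0, 0, 0]
The echelon form has 3 nonzero rows, and every pivot lies in the first 5 columns, so rank(P) = rank([P|b]) = 3.
The system is consistent.
rank = 3 < 5 unknowns, so there are infinitely many solutions.

infinite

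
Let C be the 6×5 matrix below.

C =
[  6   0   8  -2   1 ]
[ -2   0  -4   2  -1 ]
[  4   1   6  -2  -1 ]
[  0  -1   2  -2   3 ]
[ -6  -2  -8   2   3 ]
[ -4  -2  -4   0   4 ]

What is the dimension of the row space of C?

Row reduce to echelon form.
R2 ← R2 + (1/3)·R1: [0, 0, -4/3, 4/3, -2/3]
R3 ← R3 − (2/3)·R1: [0, 1, 2/3, -2/3, -5/3]
R5 ← R5 + R1: [0, -2, 0, 0, 4]
R6 ← R6 + (2/3)·R1: [0, -2, 4/3, -4/3, 14/3]
Swap R2 ↔ R3
R4 ← R4 + R2: [0, 0, 8/3, -8/3, 4/3]
R5 ← R5 + (2)·R2: [0, 0, 4/3, -4/3, 2/3]
R6 ← R6 + (2)·R2: [0, 0, 8/3, -8/3, 4/3]
R4 ← R4 + (2)·R3: [0, 0, 0, 0, 0]
R5 ← R5 + R3: [0, 0, 0, 0, 0]
R6 ← R6 + (2)·R3: [0, 0, 0, 0, 0]
Echelon form has 3 nonzero rows, so rank(C) = 3.
The row space has dimension equal to the rank: 3.

3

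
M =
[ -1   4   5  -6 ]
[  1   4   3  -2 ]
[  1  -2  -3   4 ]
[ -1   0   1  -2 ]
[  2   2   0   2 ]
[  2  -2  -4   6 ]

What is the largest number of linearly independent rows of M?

2

Row reduce to echelon form.
R2 ← R2 + R1: [0, 8, 8, -8]
R3 ← R3 + R1: [0, 2, 2, -2]
R4 ← R4 − R1: [0, -4, -4, 4]
R5 ← R5 + (2)·R1: [0, 10, 10, -10]
R6 ← R6 + (2)·R1: [0, 6, 6, -6]
R3 ← R3 − (1/4)·R2: [0, 0, 0, 0]
R4 ← R4 + (1/2)·R2: [0, 0, 0, 0]
R5 ← R5 − (5/4)·R2: [0, 0, 0, 0]
R6 ← R6 − (3/4)·R2: [0, 0, 0, 0]
Echelon form has 2 nonzero rows, so rank(M) = 2.
The rank gives the maximum number of linearly independent rows: 2.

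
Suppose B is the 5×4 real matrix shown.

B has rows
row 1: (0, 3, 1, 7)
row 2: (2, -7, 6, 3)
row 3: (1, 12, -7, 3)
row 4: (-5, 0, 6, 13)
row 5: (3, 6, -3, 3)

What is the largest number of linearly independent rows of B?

3

Row reduce to echelon form.
Swap R1 ↔ R2
R3 ← R3 − (1/2)·R1: [0, 31/2, -10, 3/2]
R4 ← R4 + (5/2)·R1: [0, -35/2, 21, 41/2]
R5 ← R5 − (3/2)·R1: [0, 33/2, -12, -3/2]
R3 ← R3 − (31/6)·R2: [0, 0, -91/6, -104/3]
R4 ← R4 + (35/6)·R2: [0, 0, 161/6, 184/3]
R5 ← R5 − (11/2)·R2: [0, 0, -35/2, -40]
R4 ← R4 + (23/13)·R3: [0, 0, 0, 0]
R5 ← R5 − (15/13)·R3: [0, 0, 0, 0]
Echelon form has 3 nonzero rows, so rank(B) = 3.
The rank gives the maximum number of linearly independent rows: 3.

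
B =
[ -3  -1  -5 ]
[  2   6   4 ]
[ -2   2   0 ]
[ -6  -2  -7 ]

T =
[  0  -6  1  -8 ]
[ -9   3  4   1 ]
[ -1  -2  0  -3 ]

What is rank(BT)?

First compute BT:
[[ 14,  25,  -7,  38],
 [-58,  -2,  26, -22],
 [-18,  18,   6,  18],
 [ 25,  44, -14,  67]]
Now row reduce the product.
R2 ← R2 + (29/7)·R1: [0, 711/7, -3, 948/7]
R3 ← R3 + (9/7)·R1: [0, 351/7, -3, 468/7]
R4 ← R4 − (25/14)·R1: [0, -9/14, -3/2, -6/7]
R3 ← R3 − (39/79)·R2: [0, 0, -120/79, 0]
R4 ← R4 + (1/158)·R2: [0, 0, -120/79, 0]
R4 ← R4 − R3: [0, 0, 0, 0]
3 nonzero rows, so rank(BT) = 3.

3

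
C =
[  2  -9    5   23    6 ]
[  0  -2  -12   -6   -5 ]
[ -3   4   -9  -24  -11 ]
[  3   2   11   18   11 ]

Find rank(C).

Row reduce to echelon form.
R3 ← R3 + (3/2)·R1: [0, -19/2, -3/2, 21/2, -2]
R4 ← R4 − (3/2)·R1: [0, 31/2, 7/2, -33/2, 2]
R3 ← R3 − (19/4)·R2: [0, 0, 111/2, 39, 87/4]
R4 ← R4 + (31/4)·R2: [0, 0, -179/2, -63, -147/4]
R4 ← R4 + (179/111)·R3: [0, 0, 0, -4/37, -62/37]
Echelon form has 4 nonzero rows, so rank(C) = 4.

4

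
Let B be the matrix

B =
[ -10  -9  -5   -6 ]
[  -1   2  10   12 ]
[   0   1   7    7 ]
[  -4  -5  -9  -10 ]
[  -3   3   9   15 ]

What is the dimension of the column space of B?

Row reduce to echelon form.
R2 ← R2 − (1/10)·R1: [0, 29/10, 21/2, 63/5]
R4 ← R4 − (2/5)·R1: [0, -7/5, -7, -38/5]
R5 ← R5 − (3/10)·R1: [0, 57/10, 21/2, 84/5]
R3 ← R3 − (10/29)·R2: [0, 0, 98/29, 77/29]
R4 ← R4 + (14/29)·R2: [0, 0, -56/29, -44/29]
R5 ← R5 − (57/29)·R2: [0, 0, -294/29, -231/29]
R4 ← R4 + (4/7)·R3: [0, 0, 0, 0]
R5 ← R5 + (3)·R3: [0, 0, 0, 0]
Echelon form has 3 nonzero rows, so rank(B) = 3.
The column space has dimension equal to the rank: 3.

3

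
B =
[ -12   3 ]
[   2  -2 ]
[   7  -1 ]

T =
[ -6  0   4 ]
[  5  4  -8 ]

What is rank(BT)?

First compute BT:
[[ 87,  12, -72],
 [-22,  -8,  24],
 [-47,  -4,  36]]
Now row reduce the product.
R2 ← R2 + (22/87)·R1: [0, -144/29, 168/29]
R3 ← R3 + (47/87)·R1: [0, 72/29, -84/29]
R3 ← R3 + (1/2)·R2: [0, 0, 0]
2 nonzero rows, so rank(BT) = 2.

2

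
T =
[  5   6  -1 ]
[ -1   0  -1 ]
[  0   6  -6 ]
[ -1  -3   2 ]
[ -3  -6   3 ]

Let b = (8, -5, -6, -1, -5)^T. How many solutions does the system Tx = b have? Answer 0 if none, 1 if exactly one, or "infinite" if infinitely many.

0

Row reduce the augmented matrix [T | b].
R2 ← R2 + (1/5)·R1: [0, 6/5, -6/5, -17/5]
R4 ← R4 + (1/5)·R1: [0, -9/5, 9/5, 3/5]
R5 ← R5 + (3/5)·R1: [0, -12/5, 12/5, -1/5]
R3 ← R3 − (5)·R2: [0, 0, 0, 11]
R4 ← R4 + (3/2)·R2: [0, 0, 0, -9/2]
R5 ← R5 + (2)·R2: [0, 0, 0, -7]
R4 ← R4 + (9/22)·R3: [0, 0, 0, 0]
R5 ← R5 + (7/11)·R3: [0, 0, 0, 0]
The echelon form has 3 nonzero rows; the last pivot sits in the augmented column, so rank(T) = 2 but rank([T|b]) = 3.
Since the ranks differ, the system is inconsistent.
It has no solutions.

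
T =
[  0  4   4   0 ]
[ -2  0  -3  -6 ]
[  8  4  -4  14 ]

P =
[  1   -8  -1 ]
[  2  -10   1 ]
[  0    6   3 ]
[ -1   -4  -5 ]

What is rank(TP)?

2

First compute TP:
[[  8, -16,  16],
 [  4,  22,  23],
 [  2, -184, -86]]
Now row reduce the product.
R2 ← R2 − (1/2)·R1: [0, 30, 15]
R3 ← R3 − (1/4)·R1: [0, -180, -90]
R3 ← R3 + (6)·R2: [0, 0, 0]
2 nonzero rows, so rank(TP) = 2.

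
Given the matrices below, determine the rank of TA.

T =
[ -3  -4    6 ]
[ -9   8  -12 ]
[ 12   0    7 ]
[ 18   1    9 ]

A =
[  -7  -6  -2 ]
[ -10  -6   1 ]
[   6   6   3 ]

2

First compute TA:
[[ 97,  78,  20],
 [-89, -66, -10],
 [-42, -30,  -3],
 [-82, -60,  -8]]
Now row reduce the product.
R2 ← R2 + (89/97)·R1: [0, 540/97, 810/97]
R3 ← R3 + (42/97)·R1: [0, 366/97, 549/97]
R4 ← R4 + (82/97)·R1: [0, 576/97, 864/97]
R3 ← R3 − (61/90)·R2: [0, 0, 0]
R4 ← R4 − (16/15)·R2: [0, 0, 0]
2 nonzero rows, so rank(TA) = 2.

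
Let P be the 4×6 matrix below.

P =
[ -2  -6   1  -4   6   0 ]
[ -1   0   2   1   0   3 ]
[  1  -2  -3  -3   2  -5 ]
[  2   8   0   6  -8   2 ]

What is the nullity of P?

Row reduce to echelon form.
R2 ← R2 − (1/2)·R1: [0, 3, 3/2, 3, -3, 3]
R3 ← R3 + (1/2)·R1: [0, -5, -5/2, -5, 5, -5]
R4 ← R4 + R1: [0, 2, 1, 2, -2, 2]
R3 ← R3 + (5/3)·R2: [0, 0, 0, 0, 0, 0]
R4 ← R4 − (2/3)·R2: [0, 0, 0, 0, 0, 0]
2 nonzero rows, so rank(P) = 2.
P has 6 columns; by rank–nullity, nullity = 6 − 2 = 4.

4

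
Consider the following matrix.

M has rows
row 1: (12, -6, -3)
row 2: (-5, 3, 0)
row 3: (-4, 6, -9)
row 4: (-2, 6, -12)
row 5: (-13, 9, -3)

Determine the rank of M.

2

Row reduce to echelon form.
R2 ← R2 + (5/12)·R1: [0, 1/2, -5/4]
R3 ← R3 + (1/3)·R1: [0, 4, -10]
R4 ← R4 + (1/6)·R1: [0, 5, -25/2]
R5 ← R5 + (13/12)·R1: [0, 5/2, -25/4]
R3 ← R3 − (8)·R2: [0, 0, 0]
R4 ← R4 − (10)·R2: [0, 0, 0]
R5 ← R5 − (5)·R2: [0, 0, 0]
Echelon form has 2 nonzero rows, so rank(M) = 2.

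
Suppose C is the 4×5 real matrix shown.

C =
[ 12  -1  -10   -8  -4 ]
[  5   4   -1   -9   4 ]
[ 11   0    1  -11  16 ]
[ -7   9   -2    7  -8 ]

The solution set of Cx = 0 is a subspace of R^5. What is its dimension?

Row reduce to echelon form.
R2 ← R2 − (5/12)·R1: [0, 53/12, 19/6, -17/3, 17/3]
R3 ← R3 − (11/12)·R1: [0, 11/12, 61/6, -11/3, 59/3]
R4 ← R4 + (7/12)·R1: [0, 101/12, -47/6, 7/3, -31/3]
R3 ← R3 − (11/53)·R2: [0, 0, 504/53, -132/53, 980/53]
R4 ← R4 − (101/53)·R2: [0, 0, -735/53, 696/53, -1120/53]
R4 ← R4 + (35/24)·R3: [0, 0, 0, 19/2, 35/6]
4 nonzero rows, so rank(C) = 4.
C has 5 columns; by rank–nullity, nullity = 5 − 4 = 1.

1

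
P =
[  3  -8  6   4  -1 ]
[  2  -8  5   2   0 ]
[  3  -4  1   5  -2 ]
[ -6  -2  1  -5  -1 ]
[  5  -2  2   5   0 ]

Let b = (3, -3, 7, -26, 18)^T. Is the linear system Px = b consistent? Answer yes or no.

Row reduce the augmented matrix [P | b].
R2 ← R2 − (2/3)·R1: [0, -8/3, 1, -2/3, 2/3, -5]
R3 ← R3 − R1: [0, 4, -5, 1, -1, 4]
R4 ← R4 + (2)·R1: [0, -18, 13, 3, -3, -20]
R5 ← R5 − (5/3)·R1: [0, 34/3, -8, -5/3, 5/3, 13]
R3 ← R3 + (3/2)·R2: [0, 0, -7/2, 0, 0, -7/2]
R4 ← R4 − (27/4)·R2: [0, 0, 25/4, 15/2, -15/2, 55/4]
R5 ← R5 + (17/4)·R2: [0, 0, -15/4, -9/2, 9/2, -33/4]
R4 ← R4 + (25/14)·R3: [0, 0, 0, 15/2, -15/2, 15/2]
R5 ← R5 − (15/14)·R3: [0, 0, 0, -9/2, 9/2, -9/2]
R5 ← R5 + (3/5)·R4: [0, 0, 0, 0, 0, 0]
The echelon form has 4 nonzero rows, and every pivot lies in the first 5 columns, so rank(P) = rank([P|b]) = 4.
The system is consistent.

yes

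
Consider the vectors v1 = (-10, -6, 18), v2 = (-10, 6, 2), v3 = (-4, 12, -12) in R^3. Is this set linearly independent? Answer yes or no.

no

Form the matrix with these vectors as rows and row reduce.
R2 ← R2 − R1: [0, 12, -16]
R3 ← R3 − (2/5)·R1: [0, 72/5, -96/5]
R3 ← R3 − (6/5)·R2: [0, 0, 0]
2 nonzero rows, so the 3 vectors span a space of dimension 2.
Since 2 < 3, the vectors are linearly dependent.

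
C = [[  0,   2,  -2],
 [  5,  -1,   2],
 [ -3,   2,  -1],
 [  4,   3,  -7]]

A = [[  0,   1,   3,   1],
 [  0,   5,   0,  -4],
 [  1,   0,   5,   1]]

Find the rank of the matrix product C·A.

First compute CA:
[[ -2,  10, -10, -10],
 [  2,   0,  25,  11],
 [ -1,   7, -14, -12],
 [ -7,  19, -23, -15]]
Now row reduce the product.
R2 ← R2 + R1: [0, 10, 15, 1]
R3 ← R3 − (1/2)·R1: [0, 2, -9, -7]
R4 ← R4 − (7/2)·R1: [0, -16, 12, 20]
R3 ← R3 − (1/5)·R2: [0, 0, -12, -36/5]
R4 ← R4 + (8/5)·R2: [0, 0, 36, 108/5]
R4 ← R4 + (3)·R3: [0, 0, 0, 0]
3 nonzero rows, so rank(CA) = 3.

3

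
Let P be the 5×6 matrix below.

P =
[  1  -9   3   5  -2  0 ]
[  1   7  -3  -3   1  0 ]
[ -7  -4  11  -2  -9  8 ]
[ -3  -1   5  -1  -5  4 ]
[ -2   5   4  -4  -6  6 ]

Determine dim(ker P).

Row reduce to echelon form.
R2 ← R2 − R1: [0, 16, -6, -8, 3, 0]
R3 ← R3 + (7)·R1: [0, -67, 32, 33, -23, 8]
R4 ← R4 + (3)·R1: [0, -28, 14, 14, -11, 4]
R5 ← R5 + (2)·R1: [0, -13, 10, 6, -10, 6]
R3 ← R3 + (67/16)·R2: [0, 0, 55/8, -1/2, -167/16, 8]
R4 ← R4 + (7/4)·R2: [0, 0, 7/2, 0, -23/4, 4]
R5 ← R5 + (13/16)·R2: [0, 0, 41/8, -1/2, -121/16, 6]
R4 ← R4 − (28/55)·R3: [0, 0, 0, 14/55, -24/55, -4/55]
R5 ← R5 − (41/55)·R3: [0, 0, 0, -7/55, 12/55, 2/55]
R5 ← R5 + (1/2)·R4: [0, 0, 0, 0, 0, 0]
4 nonzero rows, so rank(P) = 4.
P has 6 columns; by rank–nullity, nullity = 6 − 4 = 2.

2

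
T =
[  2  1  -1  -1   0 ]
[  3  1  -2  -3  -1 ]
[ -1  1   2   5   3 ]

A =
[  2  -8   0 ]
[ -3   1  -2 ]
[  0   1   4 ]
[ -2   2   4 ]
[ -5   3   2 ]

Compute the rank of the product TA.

2

First compute TA:
[[  3, -18, -10],
 [ 14, -34, -24],
 [-30,  30,  32]]
Now row reduce the product.
R2 ← R2 − (14/3)·R1: [0, 50, 68/3]
R3 ← R3 + (10)·R1: [0, -150, -68]
R3 ← R3 + (3)·R2: [0, 0, 0]
2 nonzero rows, so rank(TA) = 2.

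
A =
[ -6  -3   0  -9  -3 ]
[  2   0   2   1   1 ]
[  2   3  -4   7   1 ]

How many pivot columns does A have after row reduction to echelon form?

2

Row reduce to echelon form.
R2 ← R2 + (1/3)·R1: [0, -1, 2, -2, 0]
R3 ← R3 + (1/3)·R1: [0, 2, -4, 4, 0]
R3 ← R3 + (2)·R2: [0, 0, 0, 0, 0]
Echelon form has 2 nonzero rows, so rank(A) = 2.
Each nonzero row contributes one pivot column: 2 pivot columns.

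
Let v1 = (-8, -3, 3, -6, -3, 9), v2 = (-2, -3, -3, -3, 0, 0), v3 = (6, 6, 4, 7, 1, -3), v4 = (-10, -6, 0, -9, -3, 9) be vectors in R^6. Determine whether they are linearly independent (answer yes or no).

no

Form the matrix with these vectors as rows and row reduce.
R2 ← R2 − (1/4)·R1: [0, -9/4, -15/4, -3/2, 3/4, -9/4]
R3 ← R3 + (3/4)·R1: [0, 15/4, 25/4, 5/2, -5/4, 15/4]
R4 ← R4 − (5/4)·R1: [0, -9/4, -15/4, -3/2, 3/4, -9/4]
R3 ← R3 + (5/3)·R2: [0, 0, 0, 0, 0, 0]
R4 ← R4 − R2: [0, 0, 0, 0, 0, 0]
2 nonzero rows, so the 4 vectors span a space of dimension 2.
Since 2 < 4, the vectors are linearly dependent.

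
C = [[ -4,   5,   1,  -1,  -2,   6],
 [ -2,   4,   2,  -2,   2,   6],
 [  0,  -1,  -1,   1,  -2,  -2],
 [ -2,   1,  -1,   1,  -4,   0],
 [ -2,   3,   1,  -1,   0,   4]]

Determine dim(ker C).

Row reduce to echelon form.
R2 ← R2 − (1/2)·R1: [0, 3/2, 3/2, -3/2, 3, 3]
R4 ← R4 − (1/2)·R1: [0, -3/2, -3/2, 3/2, -3, -3]
R5 ← R5 − (1/2)·R1: [0, 1/2, 1/2, -1/2, 1, 1]
R3 ← R3 + (2/3)·R2: [0, 0, 0, 0, 0, 0]
R4 ← R4 + R2: [0, 0, 0, 0, 0, 0]
R5 ← R5 − (1/3)·R2: [0, 0, 0, 0, 0, 0]
2 nonzero rows, so rank(C) = 2.
C has 6 columns; by rank–nullity, nullity = 6 − 2 = 4.

4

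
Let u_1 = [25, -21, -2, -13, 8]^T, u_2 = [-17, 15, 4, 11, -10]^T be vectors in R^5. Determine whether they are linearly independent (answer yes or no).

Form the matrix with these vectors as rows and row reduce.
R2 ← R2 + (17/25)·R1: [0, 18/25, 66/25, 54/25, -114/25]
2 nonzero rows, so the 2 vectors span a space of dimension 2.
Since 2 = 2, the vectors are linearly independent.

yes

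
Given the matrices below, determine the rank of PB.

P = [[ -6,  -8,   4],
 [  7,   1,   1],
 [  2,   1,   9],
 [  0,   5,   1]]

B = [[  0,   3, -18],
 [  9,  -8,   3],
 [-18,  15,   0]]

2

First compute PB:
[[-144, 106,  84],
 [ -9,  28, -123],
 [-153, 133, -33],
 [ 27, -25,  15]]
Now row reduce the product.
R2 ← R2 − (1/16)·R1: [0, 171/8, -513/4]
R3 ← R3 − (17/16)·R1: [0, 163/8, -489/4]
R4 ← R4 + (3/16)·R1: [0, -41/8, 123/4]
R3 ← R3 − (163/171)·R2: [0, 0, 0]
R4 ← R4 + (41/171)·R2: [0, 0, 0]
2 nonzero rows, so rank(PB) = 2.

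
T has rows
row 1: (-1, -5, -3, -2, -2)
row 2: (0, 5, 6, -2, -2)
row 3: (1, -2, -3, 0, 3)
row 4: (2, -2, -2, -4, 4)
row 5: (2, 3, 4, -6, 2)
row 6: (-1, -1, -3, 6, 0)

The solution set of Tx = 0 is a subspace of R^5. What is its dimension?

Row reduce to echelon form.
R3 ← R3 + R1: [0, -7, -6, -2, 1]
R4 ← R4 + (2)·R1: [0, -12, -8, -8, 0]
R5 ← R5 + (2)·R1: [0, -7, -2, -10, -2]
R6 ← R6 − R1: [0, 4, 0, 8, 2]
R3 ← R3 + (7/5)·R2: [0, 0, 12/5, -24/5, -9/5]
R4 ← R4 + (12/5)·R2: [0, 0, 32/5, -64/5, -24/5]
R5 ← R5 + (7/5)·R2: [0, 0, 32/5, -64/5, -24/5]
R6 ← R6 − (4/5)·R2: [0, 0, -24/5, 48/5, 18/5]
R4 ← R4 − (8/3)·R3: [0, 0, 0, 0, 0]
R5 ← R5 − (8/3)·R3: [0, 0, 0, 0, 0]
R6 ← R6 + (2)·R3: [0, 0, 0, 0, 0]
3 nonzero rows, so rank(T) = 3.
T has 5 columns; by rank–nullity, nullity = 5 − 3 = 2.

2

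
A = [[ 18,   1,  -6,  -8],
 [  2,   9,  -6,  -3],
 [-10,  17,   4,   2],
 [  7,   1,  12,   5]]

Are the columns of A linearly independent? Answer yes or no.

Row reduce A to echelon form.
R2 ← R2 − (1/9)·R1: [0, 80/9, -16/3, -19/9]
R3 ← R3 + (5/9)·R1: [0, 158/9, 2/3, -22/9]
R4 ← R4 − (7/18)·R1: [0, 11/18, 43/3, 73/9]
R3 ← R3 − (79/40)·R2: [0, 0, 56/5, 69/40]
R4 ← R4 − (11/160)·R2: [0, 0, 147/10, 1321/160]
R4 ← R4 − (21/16)·R3: [0, 0, 0, 767/128]
4 pivots among 4 columns.
Every column is a pivot column, so the columns are linearly independent.

yes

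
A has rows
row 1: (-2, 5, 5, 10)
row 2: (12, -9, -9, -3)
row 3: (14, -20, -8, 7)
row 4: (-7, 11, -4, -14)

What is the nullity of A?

0

Row reduce to echelon form.
R2 ← R2 + (6)·R1: [0, 21, 21, 57]
R3 ← R3 + (7)·R1: [0, 15, 27, 77]
R4 ← R4 − (7/2)·R1: [0, -13/2, -43/2, -49]
R3 ← R3 − (5/7)·R2: [0, 0, 12, 254/7]
R4 ← R4 + (13/42)·R2: [0, 0, -15, -439/14]
R4 ← R4 + (5/4)·R3: [0, 0, 0, 14]
4 nonzero rows, so rank(A) = 4.
A has 4 columns; by rank–nullity, nullity = 4 − 4 = 0.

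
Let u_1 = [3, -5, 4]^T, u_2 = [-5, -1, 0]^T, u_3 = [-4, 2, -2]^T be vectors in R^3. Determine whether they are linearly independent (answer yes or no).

Form the matrix with these vectors as rows and row reduce.
R2 ← R2 + (5/3)·R1: [0, -28/3, 20/3]
R3 ← R3 + (4/3)·R1: [0, -14/3, 10/3]
R3 ← R3 − (1/2)·R2: [0, 0, 0]
2 nonzero rows, so the 3 vectors span a space of dimension 2.
Since 2 < 3, the vectors are linearly dependent.

no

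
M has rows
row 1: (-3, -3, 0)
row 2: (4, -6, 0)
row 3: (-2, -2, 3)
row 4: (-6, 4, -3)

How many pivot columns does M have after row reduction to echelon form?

Row reduce to echelon form.
R2 ← R2 + (4/3)·R1: [0, -10, 0]
R3 ← R3 − (2/3)·R1: [0, 0, 3]
R4 ← R4 − (2)·R1: [0, 10, -3]
R4 ← R4 + R2: [0, 0, -3]
R4 ← R4 + R3: [0, 0, 0]
Echelon form has 3 nonzero rows, so rank(M) = 3.
Each nonzero row contributes one pivot column: 3 pivot columns.

3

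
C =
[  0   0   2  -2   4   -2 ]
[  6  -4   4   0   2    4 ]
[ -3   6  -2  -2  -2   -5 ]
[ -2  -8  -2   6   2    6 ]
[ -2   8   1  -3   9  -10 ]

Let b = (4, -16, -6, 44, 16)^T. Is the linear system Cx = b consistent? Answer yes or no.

Row reduce the augmented matrix [C | b].
Swap R1 ↔ R2
R3 ← R3 + (1/2)·R1: [0, 4, 0, -2, -1, -3, -14]
R4 ← R4 + (1/3)·R1: [0, -28/3, -2/3, 6, 8/3, 22/3, 116/3]
R5 ← R5 + (1/3)·R1: [0, 20/3, 7/3, -3, 29/3, -26/3, 32/3]
Swap R2 ↔ R3
R4 ← R4 + (7/3)·R2: [0, 0, -2/3, 4/3, 1/3, 1/3, 6]
R5 ← R5 − (5/3)·R2: [0, 0, 7/3, 1/3, 34/3, -11/3, 34]
R4 ← R4 + (1/3)·R3: [0, 0, 0, 2/3, 5/3, -1/3, 22/3]
R5 ← R5 − (7/6)·R3: [0, 0, 0, 8/3, 20/3, -4/3, 88/3]
R5 ← R5 − (4)·R4: [0, 0, 0, 0, 0, 0, 0]
The echelon form has 4 nonzero rows, and every pivot lies in the first 6 columns, so rank(C) = rank([C|b]) = 4.
The system is consistent.

yes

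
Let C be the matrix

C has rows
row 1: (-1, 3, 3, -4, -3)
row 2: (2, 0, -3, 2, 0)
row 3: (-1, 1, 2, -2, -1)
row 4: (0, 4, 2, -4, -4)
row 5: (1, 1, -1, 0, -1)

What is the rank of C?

Row reduce to echelon form.
R2 ← R2 + (2)·R1: [0, 6, 3, -6, -6]
R3 ← R3 − R1: [0, -2, -1, 2, 2]
R5 ← R5 + R1: [0, 4, 2, -4, -4]
R3 ← R3 + (1/3)·R2: [0, 0, 0, 0, 0]
R4 ← R4 − (2/3)·R2: [0, 0, 0, 0, 0]
R5 ← R5 − (2/3)·R2: [0, 0, 0, 0, 0]
Echelon form has 2 nonzero rows, so rank(C) = 2.

2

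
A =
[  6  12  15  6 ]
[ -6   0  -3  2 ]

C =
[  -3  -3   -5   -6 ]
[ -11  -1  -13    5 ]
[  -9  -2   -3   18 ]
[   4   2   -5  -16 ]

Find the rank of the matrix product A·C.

2

First compute AC:
[[-261, -48, -261, 198],
 [ 53,  28,  29, -50]]
Now row reduce the product.
R2 ← R2 + (53/261)·R1: [0, 1588/87, -24, -284/29]
2 nonzero rows, so rank(AC) = 2.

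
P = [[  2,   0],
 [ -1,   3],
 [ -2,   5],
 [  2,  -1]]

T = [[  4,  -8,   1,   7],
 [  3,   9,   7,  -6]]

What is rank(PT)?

2

First compute PT:
[[  8, -16,   2,  14],
 [  5,  35,  20, -25],
 [  7,  61,  33, -44],
 [  5, -25,  -5,  20]]
Now row reduce the product.
R2 ← R2 − (5/8)·R1: [0, 45, 75/4, -135/4]
R3 ← R3 − (7/8)·R1: [0, 75, 125/4, -225/4]
R4 ← R4 − (5/8)·R1: [0, -15, -25/4, 45/4]
R3 ← R3 − (5/3)·R2: [0, 0, 0, 0]
R4 ← R4 + (1/3)·R2: [0, 0, 0, 0]
2 nonzero rows, so rank(PT) = 2.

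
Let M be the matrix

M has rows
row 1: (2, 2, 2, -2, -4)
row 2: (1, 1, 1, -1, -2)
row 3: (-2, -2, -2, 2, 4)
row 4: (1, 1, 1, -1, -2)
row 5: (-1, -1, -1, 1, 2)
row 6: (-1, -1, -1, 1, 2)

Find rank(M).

Row reduce to echelon form.
R2 ← R2 − (1/2)·R1: [0, 0, 0, 0, 0]
R3 ← R3 + R1: [0, 0, 0, 0, 0]
R4 ← R4 − (1/2)·R1: [0, 0, 0, 0, 0]
R5 ← R5 + (1/2)·R1: [0, 0, 0, 0, 0]
R6 ← R6 + (1/2)·R1: [0, 0, 0, 0, 0]
Echelon form has 1 nonzero row, so rank(M) = 1.

1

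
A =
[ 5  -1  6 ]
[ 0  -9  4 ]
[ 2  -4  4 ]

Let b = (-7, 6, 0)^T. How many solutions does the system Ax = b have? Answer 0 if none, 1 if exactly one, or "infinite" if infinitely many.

Row reduce the augmented matrix [A | b].
R3 ← R3 − (2/5)·R1: [0, -18/5, 8/5, 14/5]
R3 ← R3 − (2/5)·R2: [0, 0, 0, 2/5]
The echelon form has 3 nonzero rows; the last pivot sits in the augmented column, so rank(A) = 2 but rank([A|b]) = 3.
Since the ranks differ, the system is inconsistent.
It has no solutions.

0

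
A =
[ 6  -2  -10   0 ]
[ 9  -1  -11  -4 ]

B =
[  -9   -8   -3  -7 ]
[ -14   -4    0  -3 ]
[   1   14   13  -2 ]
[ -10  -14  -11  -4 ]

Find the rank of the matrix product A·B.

2

First compute AB:
[[-36, -180, -148, -16],
 [-38, -166, -126, -22]]
Now row reduce the product.
R2 ← R2 − (19/18)·R1: [0, 24, 272/9, -46/9]
2 nonzero rows, so rank(AB) = 2.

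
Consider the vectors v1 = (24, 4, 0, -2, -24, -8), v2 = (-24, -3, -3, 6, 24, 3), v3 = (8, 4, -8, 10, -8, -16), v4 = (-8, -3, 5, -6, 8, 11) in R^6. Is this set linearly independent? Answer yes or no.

Form the matrix with these vectors as rows and row reduce.
R2 ← R2 + R1: [0, 1, -3, 4, 0, -5]
R3 ← R3 − (1/3)·R1: [0, 8/3, -8, 32/3, 0, -40/3]
R4 ← R4 + (1/3)·R1: [0, -5/3, 5, -20/3, 0, 25/3]
R3 ← R3 − (8/3)·R2: [0, 0, 0, 0, 0, 0]
R4 ← R4 + (5/3)·R2: [0, 0, 0, 0, 0, 0]
2 nonzero rows, so the 4 vectors span a space of dimension 2.
Since 2 < 4, the vectors are linearly dependent.

no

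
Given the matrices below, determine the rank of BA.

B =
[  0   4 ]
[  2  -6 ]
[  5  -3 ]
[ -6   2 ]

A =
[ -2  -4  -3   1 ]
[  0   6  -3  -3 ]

First compute BA:
[[  0,  24, -12, -12],
 [ -4, -44,  12,  20],
 [-10, -38,  -6,  14],
 [ 12,  36,  12, -12]]
Now row reduce the product.
Swap R1 ↔ R2
R3 ← R3 − (5/2)·R1: [0, 72, -36, -36]
R4 ← R4 + (3)·R1: [0, -96, 48, 48]
R3 ← R3 − (3)·R2: [0, 0, 0, 0]
R4 ← R4 + (4)·R2: [0, 0, 0, 0]
2 nonzero rows, so rank(BA) = 2.

2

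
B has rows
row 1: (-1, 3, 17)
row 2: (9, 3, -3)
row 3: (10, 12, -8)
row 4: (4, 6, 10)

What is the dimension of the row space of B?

3

Row reduce to echelon form.
R2 ← R2 + (9)·R1: [0, 30, 150]
R3 ← R3 + (10)·R1: [0, 42, 162]
R4 ← R4 + (4)·R1: [0, 18, 78]
R3 ← R3 − (7/5)·R2: [0, 0, -48]
R4 ← R4 − (3/5)·R2: [0, 0, -12]
R4 ← R4 − (1/4)·R3: [0, 0, 0]
Echelon form has 3 nonzero rows, so rank(B) = 3.
The row space has dimension equal to the rank: 3.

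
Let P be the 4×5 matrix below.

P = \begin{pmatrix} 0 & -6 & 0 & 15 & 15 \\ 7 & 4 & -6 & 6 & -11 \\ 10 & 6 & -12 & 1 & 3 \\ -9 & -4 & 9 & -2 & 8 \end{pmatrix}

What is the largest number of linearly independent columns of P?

4

Row reduce to echelon form.
Swap R1 ↔ R2
R3 ← R3 − (10/7)·R1: [0, 2/7, -24/7, -53/7, 131/7]
R4 ← R4 + (9/7)·R1: [0, 8/7, 9/7, 40/7, -43/7]
R3 ← R3 + (1/21)·R2: [0, 0, -24/7, -48/7, 136/7]
R4 ← R4 + (4/21)·R2: [0, 0, 9/7, 60/7, -23/7]
R4 ← R4 + (3/8)·R3: [0, 0, 0, 6, 4]
Echelon form has 4 nonzero rows, so rank(P) = 4.
The rank gives the maximum number of linearly independent columns: 4.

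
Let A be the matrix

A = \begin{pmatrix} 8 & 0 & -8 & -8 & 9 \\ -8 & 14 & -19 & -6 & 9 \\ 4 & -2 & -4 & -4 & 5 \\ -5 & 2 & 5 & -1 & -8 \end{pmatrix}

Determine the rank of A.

Row reduce to echelon form.
R2 ← R2 + R1: [0, 14, -27, -14, 18]
R3 ← R3 − (1/2)·R1: [0, -2, 0, 0, 1/2]
R4 ← R4 + (5/8)·R1: [0, 2, 0, -6, -19/8]
R3 ← R3 + (1/7)·R2: [0, 0, -27/7, -2, 43/14]
R4 ← R4 − (1/7)·R2: [0, 0, 27/7, -4, -277/56]
R4 ← R4 + R3: [0, 0, 0, -6, -15/8]
Echelon form has 4 nonzero rows, so rank(A) = 4.

4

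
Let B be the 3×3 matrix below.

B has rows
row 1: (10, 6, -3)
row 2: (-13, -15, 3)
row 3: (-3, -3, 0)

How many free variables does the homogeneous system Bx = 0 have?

0

Row reduce to echelon form.
R2 ← R2 + (13/10)·R1: [0, -36/5, -9/10]
R3 ← R3 + (3/10)·R1: [0, -6/5, -9/10]
R3 ← R3 − (1/6)·R2: [0, 0, -3/4]
3 nonzero rows, so rank(B) = 3.
B has 3 columns; by rank–nullity, nullity = 3 − 3 = 0.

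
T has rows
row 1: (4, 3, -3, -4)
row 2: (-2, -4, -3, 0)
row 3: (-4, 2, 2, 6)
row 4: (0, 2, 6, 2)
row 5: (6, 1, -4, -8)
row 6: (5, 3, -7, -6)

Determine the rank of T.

4

Row reduce to echelon form.
R2 ← R2 + (1/2)·R1: [0, -5/2, -9/2, -2]
R3 ← R3 + R1: [0, 5, -1, 2]
R5 ← R5 − (3/2)·R1: [0, -7/2, 1/2, -2]
R6 ← R6 − (5/4)·R1: [0, -3/4, -13/4, -1]
R3 ← R3 + (2)·R2: [0, 0, -10, -2]
R4 ← R4 + (4/5)·R2: [0, 0, 12/5, 2/5]
R5 ← R5 − (7/5)·R2: [0, 0, 34/5, 4/5]
R6 ← R6 − (3/10)·R2: [0, 0, -19/10, -2/5]
R4 ← R4 + (6/25)·R3: [0, 0, 0, -2/25]
R5 ← R5 + (17/25)·R3: [0, 0, 0, -14/25]
R6 ← R6 − (19/100)·R3: [0, 0, 0, -1/50]
R5 ← R5 − (7)·R4: [0, 0, 0, 0]
R6 ← R6 − (1/4)·R4: [0, 0, 0, 0]
Echelon form has 4 nonzero rows, so rank(T) = 4.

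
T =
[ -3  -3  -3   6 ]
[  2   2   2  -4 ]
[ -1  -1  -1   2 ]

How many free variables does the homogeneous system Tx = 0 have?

3

Row reduce to echelon form.
R2 ← R2 + (2/3)·R1: [0, 0, 0, 0]
R3 ← R3 − (1/3)·R1: [0, 0, 0, 0]
1 nonzero row, so rank(T) = 1.
T has 4 columns; by rank–nullity, nullity = 4 − 1 = 3.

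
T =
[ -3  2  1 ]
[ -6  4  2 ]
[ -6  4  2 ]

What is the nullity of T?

2

Row reduce to echelon form.
R2 ← R2 − (2)·R1: [0, 0, 0]
R3 ← R3 − (2)·R1: [0, 0, 0]
1 nonzero row, so rank(T) = 1.
T has 3 columns; by rank–nullity, nullity = 3 − 1 = 2.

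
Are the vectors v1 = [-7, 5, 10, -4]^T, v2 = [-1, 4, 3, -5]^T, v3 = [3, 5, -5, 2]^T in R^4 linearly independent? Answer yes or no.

yes

Form the matrix with these vectors as rows and row reduce.
R2 ← R2 − (1/7)·R1: [0, 23/7, 11/7, -31/7]
R3 ← R3 + (3/7)·R1: [0, 50/7, -5/7, 2/7]
R3 ← R3 − (50/23)·R2: [0, 0, -95/23, 228/23]
3 nonzero rows, so the 3 vectors span a space of dimension 3.
Since 3 = 3, the vectors are linearly independent.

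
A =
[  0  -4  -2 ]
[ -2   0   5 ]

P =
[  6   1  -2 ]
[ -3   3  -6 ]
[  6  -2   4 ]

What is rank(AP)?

First compute AP:
[[  0,  -8,  16],
 [ 18, -12,  24]]
Now row reduce the product.
Swap R1 ↔ R2
2 nonzero rows, so rank(AP) = 2.

2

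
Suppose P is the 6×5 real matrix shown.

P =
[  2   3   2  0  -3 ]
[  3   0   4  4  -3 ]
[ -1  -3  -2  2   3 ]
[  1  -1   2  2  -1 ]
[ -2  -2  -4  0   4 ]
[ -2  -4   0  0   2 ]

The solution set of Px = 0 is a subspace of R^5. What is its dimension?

Row reduce to echelon form.
R2 ← R2 − (3/2)·R1: [0, -9/2, 1, 4, 3/2]
R3 ← R3 + (1/2)·R1: [0, -3/2, -1, 2, 3/2]
R4 ← R4 − (1/2)·R1: [0, -5/2, 1, 2, 1/2]
R5 ← R5 + R1: [0, 1, -2, 0, 1]
R6 ← R6 + R1: [0, -1, 2, 0, -1]
R3 ← R3 − (1/3)·R2: [0, 0, -4/3, 2/3, 1]
R4 ← R4 − (5/9)·R2: [0, 0, 4/9, -2/9, -1/3]
R5 ← R5 + (2/9)·R2: [0, 0, -16/9, 8/9, 4/3]
R6 ← R6 − (2/9)·R2: [0, 0, 16/9, -8/9, -4/3]
R4 ← R4 + (1/3)·R3: [0, 0, 0, 0, 0]
R5 ← R5 − (4/3)·R3: [0, 0, 0, 0, 0]
R6 ← R6 + (4/3)·R3: [0, 0, 0, 0, 0]
3 nonzero rows, so rank(P) = 3.
P has 5 columns; by rank–nullity, nullity = 5 − 3 = 2.

2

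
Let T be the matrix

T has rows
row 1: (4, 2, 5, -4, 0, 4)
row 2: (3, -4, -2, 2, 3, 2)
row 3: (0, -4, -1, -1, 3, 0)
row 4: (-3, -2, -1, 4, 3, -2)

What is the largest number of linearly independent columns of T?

4

Row reduce to echelon form.
R2 ← R2 − (3/4)·R1: [0, -11/2, -23/4, 5, 3, -1]
R4 ← R4 + (3/4)·R1: [0, -1/2, 11/4, 1, 3, 1]
R3 ← R3 − (8/11)·R2: [0, 0, 35/11, -51/11, 9/11, 8/11]
R4 ← R4 − (1/11)·R2: [0, 0, 36/11, 6/11, 30/11, 12/11]
R4 ← R4 − (36/35)·R3: [0, 0, 0, 186/35, 66/35, 12/35]
Echelon form has 4 nonzero rows, so rank(T) = 4.
The rank gives the maximum number of linearly independent columns: 4.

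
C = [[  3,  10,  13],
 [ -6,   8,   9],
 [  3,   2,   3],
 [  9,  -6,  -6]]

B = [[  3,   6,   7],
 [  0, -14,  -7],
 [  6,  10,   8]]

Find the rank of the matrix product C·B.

First compute CB:
[[ 87,   8,  55],
 [ 36, -58, -26],
 [ 27,  20,  31],
 [ -9,  78,  57]]
Now row reduce the product.
R2 ← R2 − (12/29)·R1: [0, -1778/29, -1414/29]
R3 ← R3 − (9/29)·R1: [0, 508/29, 404/29]
R4 ← R4 + (3/29)·R1: [0, 2286/29, 1818/29]
R3 ← R3 + (2/7)·R2: [0, 0, 0]
R4 ← R4 + (9/7)·R2: [0, 0, 0]
2 nonzero rows, so rank(CB) = 2.

2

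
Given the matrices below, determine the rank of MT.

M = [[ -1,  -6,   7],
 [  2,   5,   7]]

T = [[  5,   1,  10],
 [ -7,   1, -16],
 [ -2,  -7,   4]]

First compute MT:
[[ 23, -56, 114],
 [-39, -42, -32]]
Now row reduce the product.
R2 ← R2 + (39/23)·R1: [0, -3150/23, 3710/23]
2 nonzero rows, so rank(MT) = 2.

2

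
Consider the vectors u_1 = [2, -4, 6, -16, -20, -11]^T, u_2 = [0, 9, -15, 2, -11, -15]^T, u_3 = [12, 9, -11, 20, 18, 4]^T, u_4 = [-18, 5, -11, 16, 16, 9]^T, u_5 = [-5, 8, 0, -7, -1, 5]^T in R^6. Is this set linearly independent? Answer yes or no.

Form the matrix with these vectors as rows and row reduce.
R3 ← R3 − (6)·R1: [0, 33, -47, 116, 138, 70]
R4 ← R4 + (9)·R1: [0, -31, 43, -128, -164, -90]
R5 ← R5 + (5/2)·R1: [0, -2, 15, -47, -51, -45/2]
R3 ← R3 − (11/3)·R2: [0, 0, 8, 326/3, 535/3, 125]
R4 ← R4 + (31/9)·R2: [0, 0, -26/3, -1090/9, -1817/9, -425/3]
R5 ← R5 + (2/9)·R2: [0, 0, 35/3, -419/9, -481/9, -155/6]
R4 ← R4 + (13/12)·R3: [0, 0, 0, -61/18, -313/36, -25/4]
R5 ← R5 − (35/24)·R3: [0, 0, 0, -7381/36, -22573/72, -1665/8]
R5 ← R5 − (121/2)·R4: [0, 0, 0, 0, 425/2, 170]
5 nonzero rows, so the 5 vectors span a space of dimension 5.
Since 5 = 5, the vectors are linearly independent.

yes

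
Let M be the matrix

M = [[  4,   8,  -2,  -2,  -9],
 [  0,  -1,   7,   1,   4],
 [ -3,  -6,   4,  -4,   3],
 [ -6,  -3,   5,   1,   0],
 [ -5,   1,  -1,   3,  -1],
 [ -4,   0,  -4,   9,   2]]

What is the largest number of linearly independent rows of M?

Row reduce to echelon form.
R3 ← R3 + (3/4)·R1: [0, 0, 5/2, -11/2, -15/4]
R4 ← R4 + (3/2)·R1: [0, 9, 2, -2, -27/2]
R5 ← R5 + (5/4)·R1: [0, 11, -7/2, 1/2, -49/4]
R6 ← R6 + R1: [0, 8, -6, 7, -7]
R4 ← R4 + (9)·R2: [0, 0, 65, 7, 45/2]
R5 ← R5 + (11)·R2: [0, 0, 147/2, 23/2, 127/4]
R6 ← R6 + (8)·R2: [0, 0, 50, 15, 25]
R4 ← R4 − (26)·R3: [0, 0, 0, 150, 120]
R5 ← R5 − (147/5)·R3: [0, 0, 0, 866/5, 142]
R6 ← R6 − (20)·R3: [0, 0, 0, 125, 100]
R5 ← R5 − (433/375)·R4: [0, 0, 0, 0, 86/25]
R6 ← R6 − (5/6)·R4: [0, 0, 0, 0, 0]
Echelon form has 5 nonzero rows, so rank(M) = 5.
The rank gives the maximum number of linearly independent rows: 5.

5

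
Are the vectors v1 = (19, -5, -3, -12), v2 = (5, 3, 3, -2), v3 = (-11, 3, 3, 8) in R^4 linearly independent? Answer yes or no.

Form the matrix with these vectors as rows and row reduce.
R2 ← R2 − (5/19)·R1: [0, 82/19, 72/19, 22/19]
R3 ← R3 + (11/19)·R1: [0, 2/19, 24/19, 20/19]
R3 ← R3 − (1/41)·R2: [0, 0, 48/41, 42/41]
3 nonzero rows, so the 3 vectors span a space of dimension 3.
Since 3 = 3, the vectors are linearly independent.

yes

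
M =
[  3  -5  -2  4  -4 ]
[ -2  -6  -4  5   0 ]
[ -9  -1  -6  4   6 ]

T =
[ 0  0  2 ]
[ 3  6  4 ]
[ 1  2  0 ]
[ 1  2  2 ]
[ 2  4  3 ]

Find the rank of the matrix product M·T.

2

First compute MT:
[[-21, -42, -18],
 [-17, -34, -18],
 [  7,  14,   4]]
Now row reduce the product.
R2 ← R2 − (17/21)·R1: [0, 0, -24/7]
R3 ← R3 + (1/3)·R1: [0, 0, -2]
R3 ← R3 − (7/12)·R2: [0, 0, 0]
2 nonzero rows, so rank(MT) = 2.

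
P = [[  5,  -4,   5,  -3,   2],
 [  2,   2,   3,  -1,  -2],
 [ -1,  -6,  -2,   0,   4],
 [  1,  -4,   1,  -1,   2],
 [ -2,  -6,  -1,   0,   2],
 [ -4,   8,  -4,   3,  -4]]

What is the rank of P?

3

Row reduce to echelon form.
R2 ← R2 − (2/5)·R1: [0, 18/5, 1, 1/5, -14/5]
R3 ← R3 + (1/5)·R1: [0, -34/5, -1, -3/5, 22/5]
R4 ← R4 − (1/5)·R1: [0, -16/5, 0, -2/5, 8/5]
R5 ← R5 + (2/5)·R1: [0, -38/5, 1, -6/5, 14/5]
R6 ← R6 + (4/5)·R1: [0, 24/5, 0, 3/5, -12/5]
R3 ← R3 + (17/9)·R2: [0, 0, 8/9, -2/9, -8/9]
R4 ← R4 + (8/9)·R2: [0, 0, 8/9, -2/9, -8/9]
R5 ← R5 + (19/9)·R2: [0, 0, 28/9, -7/9, -28/9]
R6 ← R6 − (4/3)·R2: [0, 0, -4/3, 1/3, 4/3]
R4 ← R4 − R3: [0, 0, 0, 0, 0]
R5 ← R5 − (7/2)·R3: [0, 0, 0, 0, 0]
R6 ← R6 + (3/2)·R3: [0, 0, 0, 0, 0]
Echelon form has 3 nonzero rows, so rank(P) = 3.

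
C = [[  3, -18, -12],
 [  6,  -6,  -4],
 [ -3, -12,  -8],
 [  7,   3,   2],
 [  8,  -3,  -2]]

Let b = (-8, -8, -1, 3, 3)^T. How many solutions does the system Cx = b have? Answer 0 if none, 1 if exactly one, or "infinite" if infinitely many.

0

Row reduce the augmented matrix [C | b].
R2 ← R2 − (2)·R1: [0, 30, 20, 8]
R3 ← R3 + R1: [0, -30, -20, -9]
R4 ← R4 − (7/3)·R1: [0, 45, 30, 65/3]
R5 ← R5 − (8/3)·R1: [0, 45, 30, 73/3]
R3 ← R3 + R2: [0, 0, 0, -1]
R4 ← R4 − (3/2)·R2: [0, 0, 0, 29/3]
R5 ← R5 − (3/2)·R2: [0, 0, 0, 37/3]
R4 ← R4 + (29/3)·R3: [0, 0, 0, 0]
R5 ← R5 + (37/3)·R3: [0, 0, 0, 0]
The echelon form has 3 nonzero rows; the last pivot sits in the augmented column, so rank(C) = 2 but rank([C|b]) = 3.
Since the ranks differ, the system is inconsistent.
It has no solutions.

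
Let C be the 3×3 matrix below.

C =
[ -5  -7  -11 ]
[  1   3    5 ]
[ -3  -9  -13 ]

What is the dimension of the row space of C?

Row reduce to echelon form.
R2 ← R2 + (1/5)·R1: [0, 8/5, 14/5]
R3 ← R3 − (3/5)·R1: [0, -24/5, -32/5]
R3 ← R3 + (3)·R2: [0, 0, 2]
Echelon form has 3 nonzero rows, so rank(C) = 3.
The row space has dimension equal to the rank: 3.

3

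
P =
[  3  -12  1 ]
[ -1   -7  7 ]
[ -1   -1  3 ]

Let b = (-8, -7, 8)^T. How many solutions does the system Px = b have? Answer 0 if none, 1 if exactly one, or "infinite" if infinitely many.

0

Row reduce the augmented matrix [P | b].
R2 ← R2 + (1/3)·R1: [0, -11, 22/3, -29/3]
R3 ← R3 + (1/3)·R1: [0, -5, 10/3, 16/3]
R3 ← R3 − (5/11)·R2: [0, 0, 0, 107/11]
The echelon form has 3 nonzero rows; the last pivot sits in the augmented column, so rank(P) = 2 but rank([P|b]) = 3.
Since the ranks differ, the system is inconsistent.
It has no solutions.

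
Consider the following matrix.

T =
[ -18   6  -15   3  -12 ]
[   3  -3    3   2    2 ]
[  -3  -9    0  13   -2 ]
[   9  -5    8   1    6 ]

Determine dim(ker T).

Row reduce to echelon form.
R2 ← R2 + (1/6)·R1: [0, -2, 1/2, 5/2, 0]
R3 ← R3 − (1/6)·R1: [0, -10, 5/2, 25/2, 0]
R4 ← R4 + (1/2)·R1: [0, -2, 1/2, 5/2, 0]
R3 ← R3 − (5)·R2: [0, 0, 0, 0, 0]
R4 ← R4 − R2: [0, 0, 0, 0, 0]
2 nonzero rows, so rank(T) = 2.
T has 5 columns; by rank–nullity, nullity = 5 − 2 = 3.

3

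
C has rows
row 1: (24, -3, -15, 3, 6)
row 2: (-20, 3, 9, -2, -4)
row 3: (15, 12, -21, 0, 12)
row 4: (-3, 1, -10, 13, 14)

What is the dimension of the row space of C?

4

Row reduce to echelon form.
R2 ← R2 + (5/6)·R1: [0, 1/2, -7/2, 1/2, 1]
R3 ← R3 − (5/8)·R1: [0, 111/8, -93/8, -15/8, 33/4]
R4 ← R4 + (1/8)·R1: [0, 5/8, -95/8, 107/8, 59/4]
R3 ← R3 − (111/4)·R2: [0, 0, 171/2, -63/4, -39/2]
R4 ← R4 − (5/4)·R2: [0, 0, -15/2, 51/4, 27/2]
R4 ← R4 + (5/57)·R3: [0, 0, 0, 216/19, 224/19]
Echelon form has 4 nonzero rows, so rank(C) = 4.
The row space has dimension equal to the rank: 4.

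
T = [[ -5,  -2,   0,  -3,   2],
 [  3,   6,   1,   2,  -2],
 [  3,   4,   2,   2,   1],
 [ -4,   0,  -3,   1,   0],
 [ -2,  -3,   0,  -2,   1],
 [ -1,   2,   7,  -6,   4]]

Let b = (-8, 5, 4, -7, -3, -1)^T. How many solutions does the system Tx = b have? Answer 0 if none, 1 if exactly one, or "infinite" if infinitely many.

Row reduce the augmented matrix [T | b].
R2 ← R2 + (3/5)·R1: [0, 24/5, 1, 1/5, -4/5, 1/5]
R3 ← R3 + (3/5)·R1: [0, 14/5, 2, 1/5, 11/5, -4/5]
R4 ← R4 − (4/5)·R1: [0, 8/5, -3, 17/5, -8/5, -3/5]
R5 ← R5 − (2/5)·R1: [0, -11/5, 0, -4/5, 1/5, 1/5]
R6 ← R6 − (1/5)·R1: [0, 12/5, 7, -27/5, 18/5, 3/5]
R3 ← R3 − (7/12)·R2: [0, 0, 17/12, 1/12, 8/3, -11/12]
R4 ← R4 − (1/3)·R2: [0, 0, -10/3, 10/3, -4/3, -2/3]
R5 ← R5 + (11/24)·R2: [0, 0, 11/24, -17/24, -1/6, 7/24]
R6 ← R6 − (1/2)·R2: [0, 0, 13/2, -11/2, 4, 1/2]
R4 ← R4 + (40/17)·R3: [0, 0, 0, 60/17, 84/17, -48/17]
R5 ← R5 − (11/34)·R3: [0, 0, 0, -25/34, -35/34, 10/17]
R6 ← R6 − (78/17)·R3: [0, 0, 0, -100/17, -140/17, 80/17]
R5 ← R5 + (5/24)·R4: [0, 0, 0, 0, 0, 0]
R6 ← R6 + (5/3)·R4: [0, 0, 0, 0, 0, 0]
The echelon form has 4 nonzero rows, and every pivot lies in the first 5 columns, so rank(T) = rank([T|b]) = 4.
The system is consistent.
rank = 4 < 5 unknowns, so there are infinitely many solutions.

infinite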